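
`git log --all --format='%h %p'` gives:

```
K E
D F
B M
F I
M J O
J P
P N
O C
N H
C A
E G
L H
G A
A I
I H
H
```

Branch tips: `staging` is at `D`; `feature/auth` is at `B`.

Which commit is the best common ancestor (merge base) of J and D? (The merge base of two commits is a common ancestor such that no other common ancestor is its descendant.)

Ancestors of J: {H, J, N, P}.
Ancestors of D: {D, F, H, I}.
Common ancestors: {H}.
The only common ancestor is H, so it is the merge base.

H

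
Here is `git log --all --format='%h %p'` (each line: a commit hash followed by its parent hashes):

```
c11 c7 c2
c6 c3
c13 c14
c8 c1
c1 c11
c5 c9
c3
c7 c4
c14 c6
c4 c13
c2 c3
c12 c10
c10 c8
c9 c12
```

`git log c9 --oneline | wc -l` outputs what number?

13

Walking parent pointers from c9: reachable set = {c1, c10, c11, c12, c13, c14, c2, c3, c4, c6, c7, c8, c9}.
That is 13 commits.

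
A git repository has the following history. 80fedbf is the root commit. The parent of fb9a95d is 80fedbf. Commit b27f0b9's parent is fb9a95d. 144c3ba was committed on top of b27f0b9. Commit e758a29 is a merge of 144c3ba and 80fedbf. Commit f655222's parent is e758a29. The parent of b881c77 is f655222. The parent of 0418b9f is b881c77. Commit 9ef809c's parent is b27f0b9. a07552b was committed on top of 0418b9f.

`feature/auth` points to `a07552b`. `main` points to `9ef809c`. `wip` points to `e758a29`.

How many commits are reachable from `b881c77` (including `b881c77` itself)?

Walking parent pointers from b881c77: reachable set = {144c3ba, 80fedbf, b27f0b9, b881c77, e758a29, f655222, fb9a95d}.
That is 7 commits.

7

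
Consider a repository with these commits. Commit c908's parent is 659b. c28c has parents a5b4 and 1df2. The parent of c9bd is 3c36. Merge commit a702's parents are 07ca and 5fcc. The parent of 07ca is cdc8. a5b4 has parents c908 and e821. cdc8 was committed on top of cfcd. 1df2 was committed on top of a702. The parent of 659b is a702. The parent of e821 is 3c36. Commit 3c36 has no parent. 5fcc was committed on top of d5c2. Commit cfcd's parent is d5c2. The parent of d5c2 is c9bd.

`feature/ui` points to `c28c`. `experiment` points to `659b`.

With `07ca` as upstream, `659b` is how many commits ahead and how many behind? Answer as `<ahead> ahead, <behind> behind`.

Reachable from 659b: {07ca, 3c36, 5fcc, 659b, a702, c9bd, cdc8, cfcd, d5c2}.
Reachable from 07ca: {07ca, 3c36, c9bd, cdc8, cfcd, d5c2}.
Only in 659b's history (ahead): {5fcc, 659b, a702} — 3.
Only in 07ca's history (behind): {} — 0.

3 ahead, 0 behind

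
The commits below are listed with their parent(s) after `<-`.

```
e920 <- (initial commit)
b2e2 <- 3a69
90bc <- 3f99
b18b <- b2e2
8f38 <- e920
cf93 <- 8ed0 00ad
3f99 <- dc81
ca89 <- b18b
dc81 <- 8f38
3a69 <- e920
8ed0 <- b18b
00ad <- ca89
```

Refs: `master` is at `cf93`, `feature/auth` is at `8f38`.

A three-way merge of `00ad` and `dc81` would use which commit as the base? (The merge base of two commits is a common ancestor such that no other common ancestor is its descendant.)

Ancestors of 00ad: {00ad, 3a69, b18b, b2e2, ca89, e920}.
Ancestors of dc81: {8f38, dc81, e920}.
Common ancestors: {e920}.
The only common ancestor is e920, so it is the merge base.

e920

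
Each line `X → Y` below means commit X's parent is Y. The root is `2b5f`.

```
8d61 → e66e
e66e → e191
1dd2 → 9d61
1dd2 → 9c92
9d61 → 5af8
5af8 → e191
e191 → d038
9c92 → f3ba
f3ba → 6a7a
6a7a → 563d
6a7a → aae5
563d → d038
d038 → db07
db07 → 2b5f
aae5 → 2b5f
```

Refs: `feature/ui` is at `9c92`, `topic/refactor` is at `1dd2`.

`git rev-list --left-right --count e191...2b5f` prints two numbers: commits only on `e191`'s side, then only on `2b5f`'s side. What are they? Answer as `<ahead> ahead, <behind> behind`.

3 ahead, 0 behind

Reachable from e191: {2b5f, d038, db07, e191}.
Reachable from 2b5f: {2b5f}.
Only in e191's history (ahead): {d038, db07, e191} — 3.
Only in 2b5f's history (behind): {} — 0.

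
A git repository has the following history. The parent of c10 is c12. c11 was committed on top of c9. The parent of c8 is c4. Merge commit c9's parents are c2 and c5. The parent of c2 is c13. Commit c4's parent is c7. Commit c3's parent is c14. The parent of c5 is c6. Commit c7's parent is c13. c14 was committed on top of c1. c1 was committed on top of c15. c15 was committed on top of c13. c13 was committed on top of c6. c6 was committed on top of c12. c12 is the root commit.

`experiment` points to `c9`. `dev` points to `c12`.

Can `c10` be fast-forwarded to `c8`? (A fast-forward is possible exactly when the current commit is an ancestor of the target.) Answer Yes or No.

No

A fast-forward from c10 to c8 is possible iff c10 is an ancestor of c8.
Ancestors of c8: {c12, c13, c4, c6, c7, c8}.
c10 is not among them, so fast-forward is not possible.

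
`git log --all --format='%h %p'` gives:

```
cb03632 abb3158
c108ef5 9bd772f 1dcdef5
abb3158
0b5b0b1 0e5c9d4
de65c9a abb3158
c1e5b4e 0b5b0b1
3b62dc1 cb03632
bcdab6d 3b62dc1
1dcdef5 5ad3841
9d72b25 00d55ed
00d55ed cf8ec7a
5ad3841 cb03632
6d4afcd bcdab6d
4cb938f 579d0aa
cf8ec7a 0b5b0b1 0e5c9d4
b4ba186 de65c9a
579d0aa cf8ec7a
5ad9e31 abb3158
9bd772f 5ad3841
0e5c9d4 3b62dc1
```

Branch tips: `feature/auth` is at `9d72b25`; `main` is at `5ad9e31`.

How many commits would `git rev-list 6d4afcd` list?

Walking parent pointers from 6d4afcd: reachable set = {3b62dc1, 6d4afcd, abb3158, bcdab6d, cb03632}.
That is 5 commits.

5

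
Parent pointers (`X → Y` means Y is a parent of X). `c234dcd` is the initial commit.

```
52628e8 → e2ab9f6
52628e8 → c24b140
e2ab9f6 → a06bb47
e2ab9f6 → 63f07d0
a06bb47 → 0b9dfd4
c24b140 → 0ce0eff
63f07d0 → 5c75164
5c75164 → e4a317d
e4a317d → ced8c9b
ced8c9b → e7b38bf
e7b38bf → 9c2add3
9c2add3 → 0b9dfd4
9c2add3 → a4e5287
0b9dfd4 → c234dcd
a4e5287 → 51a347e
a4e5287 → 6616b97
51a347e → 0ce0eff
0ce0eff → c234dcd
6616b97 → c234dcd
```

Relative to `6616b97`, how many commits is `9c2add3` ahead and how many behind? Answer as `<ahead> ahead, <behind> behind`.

Reachable from 9c2add3: {0b9dfd4, 0ce0eff, 51a347e, 6616b97, 9c2add3, a4e5287, c234dcd}.
Reachable from 6616b97: {6616b97, c234dcd}.
Only in 9c2add3's history (ahead): {0b9dfd4, 0ce0eff, 51a347e, 9c2add3, a4e5287} — 5.
Only in 6616b97's history (behind): {} — 0.

5 ahead, 0 behind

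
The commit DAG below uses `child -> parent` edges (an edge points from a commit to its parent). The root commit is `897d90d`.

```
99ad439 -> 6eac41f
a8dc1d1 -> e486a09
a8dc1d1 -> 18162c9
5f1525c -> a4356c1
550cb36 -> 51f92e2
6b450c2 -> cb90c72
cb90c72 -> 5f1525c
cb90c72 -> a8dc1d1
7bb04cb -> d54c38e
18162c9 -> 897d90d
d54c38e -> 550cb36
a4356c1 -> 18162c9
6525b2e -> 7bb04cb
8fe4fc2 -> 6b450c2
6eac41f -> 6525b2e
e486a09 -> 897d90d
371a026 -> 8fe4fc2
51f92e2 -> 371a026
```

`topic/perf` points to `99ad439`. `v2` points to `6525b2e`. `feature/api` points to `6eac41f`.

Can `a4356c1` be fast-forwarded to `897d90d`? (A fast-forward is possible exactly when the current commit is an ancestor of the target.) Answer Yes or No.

No

A fast-forward from a4356c1 to 897d90d is possible iff a4356c1 is an ancestor of 897d90d.
Ancestors of 897d90d: {897d90d}.
a4356c1 is not among them, so fast-forward is not possible.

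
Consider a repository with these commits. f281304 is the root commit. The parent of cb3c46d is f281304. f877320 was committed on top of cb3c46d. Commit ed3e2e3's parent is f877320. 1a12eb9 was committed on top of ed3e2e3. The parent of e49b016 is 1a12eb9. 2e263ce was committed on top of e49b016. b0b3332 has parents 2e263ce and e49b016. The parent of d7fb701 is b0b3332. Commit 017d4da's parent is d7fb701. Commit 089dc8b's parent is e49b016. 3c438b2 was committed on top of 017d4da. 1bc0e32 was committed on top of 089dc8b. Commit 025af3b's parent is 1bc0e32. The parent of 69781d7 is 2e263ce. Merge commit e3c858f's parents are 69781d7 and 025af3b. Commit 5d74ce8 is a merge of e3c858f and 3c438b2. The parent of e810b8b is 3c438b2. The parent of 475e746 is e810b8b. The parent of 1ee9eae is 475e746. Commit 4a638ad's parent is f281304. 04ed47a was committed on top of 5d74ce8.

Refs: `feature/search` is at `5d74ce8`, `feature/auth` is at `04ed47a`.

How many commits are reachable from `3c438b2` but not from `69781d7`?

Reachable from 3c438b2: {017d4da, 1a12eb9, 2e263ce, 3c438b2, b0b3332, cb3c46d, d7fb701, e49b016, ed3e2e3, f281304, f877320}.
Reachable from 69781d7: {1a12eb9, 2e263ce, 69781d7, cb3c46d, e49b016, ed3e2e3, f281304, f877320}.
In 3c438b2's history but not 69781d7's: {017d4da, 3c438b2, b0b3332, d7fb701} — 4 commits.

4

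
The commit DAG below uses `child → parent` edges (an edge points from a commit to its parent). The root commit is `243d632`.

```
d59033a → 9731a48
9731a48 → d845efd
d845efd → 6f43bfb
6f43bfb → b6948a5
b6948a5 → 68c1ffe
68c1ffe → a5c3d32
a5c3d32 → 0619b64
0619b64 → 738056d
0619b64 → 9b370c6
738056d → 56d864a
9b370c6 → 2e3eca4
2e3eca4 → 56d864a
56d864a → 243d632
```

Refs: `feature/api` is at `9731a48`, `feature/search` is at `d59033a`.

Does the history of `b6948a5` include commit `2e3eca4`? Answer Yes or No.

Ancestors of b6948a5 (commits reachable by following parents): {0619b64, 243d632, 2e3eca4, 56d864a, 68c1ffe, 738056d, 9b370c6, a5c3d32, b6948a5}.
2e3eca4 is in that set, so it is an ancestor of b6948a5.

Yes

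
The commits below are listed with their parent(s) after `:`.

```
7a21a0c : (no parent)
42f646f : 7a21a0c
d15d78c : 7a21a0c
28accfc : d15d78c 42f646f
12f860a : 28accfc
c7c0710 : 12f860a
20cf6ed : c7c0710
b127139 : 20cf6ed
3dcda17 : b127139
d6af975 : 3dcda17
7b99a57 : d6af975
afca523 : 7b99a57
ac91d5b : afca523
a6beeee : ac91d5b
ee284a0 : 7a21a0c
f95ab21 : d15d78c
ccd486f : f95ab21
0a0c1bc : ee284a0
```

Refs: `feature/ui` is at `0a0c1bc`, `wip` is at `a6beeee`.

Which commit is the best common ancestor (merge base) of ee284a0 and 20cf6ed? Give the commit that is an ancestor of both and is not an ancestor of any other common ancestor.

Ancestors of ee284a0: {7a21a0c, ee284a0}.
Ancestors of 20cf6ed: {12f860a, 20cf6ed, 28accfc, 42f646f, 7a21a0c, c7c0710, d15d78c}.
Common ancestors: {7a21a0c}.
The only common ancestor is 7a21a0c, so it is the merge base.

7a21a0c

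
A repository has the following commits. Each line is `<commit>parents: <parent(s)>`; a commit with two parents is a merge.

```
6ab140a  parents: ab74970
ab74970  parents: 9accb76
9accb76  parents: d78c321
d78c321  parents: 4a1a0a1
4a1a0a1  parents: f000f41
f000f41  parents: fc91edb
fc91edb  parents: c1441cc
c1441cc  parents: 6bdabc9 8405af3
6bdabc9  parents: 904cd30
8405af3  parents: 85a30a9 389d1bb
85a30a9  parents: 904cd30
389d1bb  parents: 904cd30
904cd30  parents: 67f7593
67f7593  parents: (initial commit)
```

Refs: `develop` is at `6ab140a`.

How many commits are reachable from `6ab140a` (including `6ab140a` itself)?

Walking parent pointers from 6ab140a: reachable set = {389d1bb, 4a1a0a1, 67f7593, 6ab140a, 6bdabc9, 8405af3, 85a30a9, 904cd30, 9accb76, ab74970, c1441cc, d78c321, f000f41, fc91edb}.
That is 14 commits.

14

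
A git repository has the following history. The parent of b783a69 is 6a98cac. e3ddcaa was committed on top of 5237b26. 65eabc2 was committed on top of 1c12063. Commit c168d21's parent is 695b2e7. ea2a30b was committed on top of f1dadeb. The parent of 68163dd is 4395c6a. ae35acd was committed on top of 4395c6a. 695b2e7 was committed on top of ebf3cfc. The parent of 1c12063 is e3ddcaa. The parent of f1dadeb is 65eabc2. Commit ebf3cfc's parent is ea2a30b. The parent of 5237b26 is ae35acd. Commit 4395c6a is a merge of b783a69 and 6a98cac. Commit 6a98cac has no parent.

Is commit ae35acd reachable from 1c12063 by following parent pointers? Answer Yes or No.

Ancestors of 1c12063 (commits reachable by following parents): {1c12063, 4395c6a, 5237b26, 6a98cac, ae35acd, b783a69, e3ddcaa}.
ae35acd is in that set, so it is an ancestor of 1c12063.

Yes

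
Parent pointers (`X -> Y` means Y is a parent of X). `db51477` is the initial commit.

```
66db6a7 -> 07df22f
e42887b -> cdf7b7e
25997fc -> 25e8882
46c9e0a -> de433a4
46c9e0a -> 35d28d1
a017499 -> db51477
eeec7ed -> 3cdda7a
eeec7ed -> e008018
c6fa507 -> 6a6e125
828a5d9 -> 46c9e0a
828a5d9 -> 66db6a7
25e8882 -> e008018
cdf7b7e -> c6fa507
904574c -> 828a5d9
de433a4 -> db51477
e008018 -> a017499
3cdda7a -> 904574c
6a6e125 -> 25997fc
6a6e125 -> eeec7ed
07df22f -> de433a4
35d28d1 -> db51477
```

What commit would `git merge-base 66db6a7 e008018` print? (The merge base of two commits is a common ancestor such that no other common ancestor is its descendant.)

db51477

Ancestors of 66db6a7: {07df22f, 66db6a7, db51477, de433a4}.
Ancestors of e008018: {a017499, db51477, e008018}.
Common ancestors: {db51477}.
The only common ancestor is db51477, so it is the merge base.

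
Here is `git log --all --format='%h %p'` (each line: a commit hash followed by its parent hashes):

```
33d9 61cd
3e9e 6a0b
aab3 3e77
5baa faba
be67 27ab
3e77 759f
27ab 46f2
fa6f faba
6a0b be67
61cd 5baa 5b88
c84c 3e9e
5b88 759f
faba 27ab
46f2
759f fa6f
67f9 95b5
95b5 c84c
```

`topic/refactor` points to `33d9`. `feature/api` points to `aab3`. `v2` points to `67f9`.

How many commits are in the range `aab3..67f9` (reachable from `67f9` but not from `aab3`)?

Reachable from 67f9: {27ab, 3e9e, 46f2, 67f9, 6a0b, 95b5, be67, c84c}.
Reachable from aab3: {27ab, 3e77, 46f2, 759f, aab3, fa6f, faba}.
In 67f9's history but not aab3's: {3e9e, 67f9, 6a0b, 95b5, be67, c84c} — 6 commits.

6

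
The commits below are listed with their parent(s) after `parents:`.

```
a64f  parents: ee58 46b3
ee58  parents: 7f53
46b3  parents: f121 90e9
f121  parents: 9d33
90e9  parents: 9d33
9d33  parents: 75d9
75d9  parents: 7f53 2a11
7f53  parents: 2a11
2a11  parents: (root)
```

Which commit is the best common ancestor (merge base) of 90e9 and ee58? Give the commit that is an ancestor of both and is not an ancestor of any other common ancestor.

7f53

Ancestors of 90e9: {2a11, 75d9, 7f53, 90e9, 9d33}.
Ancestors of ee58: {2a11, 7f53, ee58}.
Common ancestors: {2a11, 7f53}.
Among these, 7f53 is not an ancestor of any other common ancestor — it is the merge base.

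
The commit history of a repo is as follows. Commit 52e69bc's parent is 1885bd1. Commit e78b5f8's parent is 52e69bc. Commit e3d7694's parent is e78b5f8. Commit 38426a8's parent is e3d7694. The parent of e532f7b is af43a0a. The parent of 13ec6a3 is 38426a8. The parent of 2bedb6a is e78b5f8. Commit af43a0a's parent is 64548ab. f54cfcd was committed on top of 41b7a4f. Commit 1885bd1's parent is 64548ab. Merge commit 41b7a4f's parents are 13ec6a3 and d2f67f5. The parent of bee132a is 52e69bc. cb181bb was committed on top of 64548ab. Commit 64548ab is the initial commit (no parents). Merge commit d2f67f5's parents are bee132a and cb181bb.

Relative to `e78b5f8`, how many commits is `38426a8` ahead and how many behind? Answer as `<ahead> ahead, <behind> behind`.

2 ahead, 0 behind

Reachable from 38426a8: {1885bd1, 38426a8, 52e69bc, 64548ab, e3d7694, e78b5f8}.
Reachable from e78b5f8: {1885bd1, 52e69bc, 64548ab, e78b5f8}.
Only in 38426a8's history (ahead): {38426a8, e3d7694} — 2.
Only in e78b5f8's history (behind): {} — 0.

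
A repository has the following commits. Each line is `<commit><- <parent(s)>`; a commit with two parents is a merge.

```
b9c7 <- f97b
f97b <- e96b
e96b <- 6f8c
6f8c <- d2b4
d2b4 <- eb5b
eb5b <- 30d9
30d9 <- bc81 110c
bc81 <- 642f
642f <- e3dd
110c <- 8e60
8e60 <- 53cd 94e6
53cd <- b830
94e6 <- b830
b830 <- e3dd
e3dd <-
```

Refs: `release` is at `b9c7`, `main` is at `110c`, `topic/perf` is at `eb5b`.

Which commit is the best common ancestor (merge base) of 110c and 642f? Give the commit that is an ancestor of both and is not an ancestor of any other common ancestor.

e3dd

Ancestors of 110c: {110c, 53cd, 8e60, 94e6, b830, e3dd}.
Ancestors of 642f: {642f, e3dd}.
Common ancestors: {e3dd}.
The only common ancestor is e3dd, so it is the merge base.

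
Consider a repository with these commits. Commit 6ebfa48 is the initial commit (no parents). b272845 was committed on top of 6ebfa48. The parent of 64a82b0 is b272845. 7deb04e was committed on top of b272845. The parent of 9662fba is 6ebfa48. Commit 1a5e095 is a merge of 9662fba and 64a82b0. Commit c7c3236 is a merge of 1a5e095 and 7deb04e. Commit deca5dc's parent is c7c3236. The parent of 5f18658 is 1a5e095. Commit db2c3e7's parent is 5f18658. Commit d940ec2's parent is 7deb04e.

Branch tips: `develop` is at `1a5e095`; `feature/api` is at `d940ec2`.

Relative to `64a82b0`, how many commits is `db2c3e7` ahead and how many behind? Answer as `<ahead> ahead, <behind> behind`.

Reachable from db2c3e7: {1a5e095, 5f18658, 64a82b0, 6ebfa48, 9662fba, b272845, db2c3e7}.
Reachable from 64a82b0: {64a82b0, 6ebfa48, b272845}.
Only in db2c3e7's history (ahead): {1a5e095, 5f18658, 9662fba, db2c3e7} — 4.
Only in 64a82b0's history (behind): {} — 0.

4 ahead, 0 behind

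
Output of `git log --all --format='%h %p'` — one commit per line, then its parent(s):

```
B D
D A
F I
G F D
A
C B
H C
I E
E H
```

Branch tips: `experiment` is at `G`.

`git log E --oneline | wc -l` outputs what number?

Walking parent pointers from E: reachable set = {A, B, C, D, E, H}.
That is 6 commits.

6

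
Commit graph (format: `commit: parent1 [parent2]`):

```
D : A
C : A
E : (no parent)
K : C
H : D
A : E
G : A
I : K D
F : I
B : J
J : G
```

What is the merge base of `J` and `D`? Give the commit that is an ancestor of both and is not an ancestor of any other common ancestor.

A

Ancestors of J: {A, E, G, J}.
Ancestors of D: {A, D, E}.
Common ancestors: {A, E}.
Among these, A is not an ancestor of any other common ancestor — it is the merge base.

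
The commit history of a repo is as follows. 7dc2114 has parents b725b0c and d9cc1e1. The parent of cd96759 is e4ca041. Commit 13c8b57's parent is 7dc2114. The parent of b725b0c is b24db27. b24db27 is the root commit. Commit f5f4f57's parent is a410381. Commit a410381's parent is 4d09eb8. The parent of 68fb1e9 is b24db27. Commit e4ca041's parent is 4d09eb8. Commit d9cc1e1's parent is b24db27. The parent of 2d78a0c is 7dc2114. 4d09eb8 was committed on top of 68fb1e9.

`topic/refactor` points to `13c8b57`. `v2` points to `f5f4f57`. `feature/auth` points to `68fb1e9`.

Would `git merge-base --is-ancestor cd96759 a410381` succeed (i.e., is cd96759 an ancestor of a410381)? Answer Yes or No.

No

Ancestors of a410381: {4d09eb8, 68fb1e9, a410381, b24db27}.
cd96759 is not in that set, so it is not an ancestor of a410381.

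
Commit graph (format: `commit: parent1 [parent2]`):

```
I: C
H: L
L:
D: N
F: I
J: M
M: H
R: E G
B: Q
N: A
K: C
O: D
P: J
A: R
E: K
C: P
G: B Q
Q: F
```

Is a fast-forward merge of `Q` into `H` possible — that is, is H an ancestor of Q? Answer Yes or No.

Yes

A fast-forward from H to Q is possible iff H is an ancestor of Q.
Ancestors of Q: {C, F, H, I, J, L, M, P, Q}.
H is among them, so fast-forward is possible.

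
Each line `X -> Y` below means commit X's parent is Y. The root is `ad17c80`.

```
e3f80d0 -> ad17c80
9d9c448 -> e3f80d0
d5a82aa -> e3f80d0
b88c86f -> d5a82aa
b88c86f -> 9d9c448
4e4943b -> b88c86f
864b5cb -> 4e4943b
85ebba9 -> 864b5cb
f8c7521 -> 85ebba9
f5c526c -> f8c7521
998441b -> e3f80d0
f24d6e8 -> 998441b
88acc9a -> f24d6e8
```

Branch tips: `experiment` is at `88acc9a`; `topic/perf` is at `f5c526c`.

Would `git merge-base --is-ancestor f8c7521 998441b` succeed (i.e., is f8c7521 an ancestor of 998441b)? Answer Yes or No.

Ancestors of 998441b: {998441b, ad17c80, e3f80d0}.
f8c7521 is not in that set, so it is not an ancestor of 998441b.

No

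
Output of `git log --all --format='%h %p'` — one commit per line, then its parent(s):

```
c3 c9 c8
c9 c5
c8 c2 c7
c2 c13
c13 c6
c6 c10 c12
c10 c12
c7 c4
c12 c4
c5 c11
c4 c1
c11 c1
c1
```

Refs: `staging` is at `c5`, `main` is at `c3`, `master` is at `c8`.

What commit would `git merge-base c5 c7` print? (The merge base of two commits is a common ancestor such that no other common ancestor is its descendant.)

Ancestors of c5: {c1, c11, c5}.
Ancestors of c7: {c1, c4, c7}.
Common ancestors: {c1}.
The only common ancestor is c1, so it is the merge base.

c1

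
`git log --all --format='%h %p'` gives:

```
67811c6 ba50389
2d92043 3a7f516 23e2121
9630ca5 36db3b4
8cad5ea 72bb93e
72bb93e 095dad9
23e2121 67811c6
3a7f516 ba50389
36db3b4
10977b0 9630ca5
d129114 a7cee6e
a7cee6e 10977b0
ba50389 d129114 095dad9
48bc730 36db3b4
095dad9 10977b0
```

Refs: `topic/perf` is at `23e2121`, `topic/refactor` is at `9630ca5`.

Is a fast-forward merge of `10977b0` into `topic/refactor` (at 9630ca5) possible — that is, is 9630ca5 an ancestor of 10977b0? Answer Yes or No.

Yes

A fast-forward from 9630ca5 to 10977b0 is possible iff 9630ca5 is an ancestor of 10977b0.
Ancestors of 10977b0: {10977b0, 36db3b4, 9630ca5}.
9630ca5 is among them, so fast-forward is possible.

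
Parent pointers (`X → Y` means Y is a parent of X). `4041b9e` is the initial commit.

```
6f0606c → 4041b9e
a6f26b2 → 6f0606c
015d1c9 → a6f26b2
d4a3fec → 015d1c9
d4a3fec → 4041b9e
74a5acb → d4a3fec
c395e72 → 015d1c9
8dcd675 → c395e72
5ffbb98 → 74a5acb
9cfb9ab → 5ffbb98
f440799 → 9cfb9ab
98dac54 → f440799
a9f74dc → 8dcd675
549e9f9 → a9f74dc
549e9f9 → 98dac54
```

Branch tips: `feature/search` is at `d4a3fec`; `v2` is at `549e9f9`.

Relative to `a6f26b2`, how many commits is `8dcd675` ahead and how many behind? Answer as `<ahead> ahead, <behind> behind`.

Reachable from 8dcd675: {015d1c9, 4041b9e, 6f0606c, 8dcd675, a6f26b2, c395e72}.
Reachable from a6f26b2: {4041b9e, 6f0606c, a6f26b2}.
Only in 8dcd675's history (ahead): {015d1c9, 8dcd675, c395e72} — 3.
Only in a6f26b2's history (behind): {} — 0.

3 ahead, 0 behind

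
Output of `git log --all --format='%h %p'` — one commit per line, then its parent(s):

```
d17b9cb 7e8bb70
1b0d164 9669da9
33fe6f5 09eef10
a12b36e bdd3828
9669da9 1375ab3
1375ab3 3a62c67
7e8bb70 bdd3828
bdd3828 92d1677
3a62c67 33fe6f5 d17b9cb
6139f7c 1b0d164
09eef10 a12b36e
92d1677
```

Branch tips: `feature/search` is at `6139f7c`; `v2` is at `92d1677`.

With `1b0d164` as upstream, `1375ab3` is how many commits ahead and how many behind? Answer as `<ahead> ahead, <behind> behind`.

Reachable from 1375ab3: {09eef10, 1375ab3, 33fe6f5, 3a62c67, 7e8bb70, 92d1677, a12b36e, bdd3828, d17b9cb}.
Reachable from 1b0d164: {09eef10, 1375ab3, 1b0d164, 33fe6f5, 3a62c67, 7e8bb70, 92d1677, 9669da9, a12b36e, bdd3828, d17b9cb}.
Only in 1375ab3's history (ahead): {} — 0.
Only in 1b0d164's history (behind): {1b0d164, 9669da9} — 2.

0 ahead, 2 behind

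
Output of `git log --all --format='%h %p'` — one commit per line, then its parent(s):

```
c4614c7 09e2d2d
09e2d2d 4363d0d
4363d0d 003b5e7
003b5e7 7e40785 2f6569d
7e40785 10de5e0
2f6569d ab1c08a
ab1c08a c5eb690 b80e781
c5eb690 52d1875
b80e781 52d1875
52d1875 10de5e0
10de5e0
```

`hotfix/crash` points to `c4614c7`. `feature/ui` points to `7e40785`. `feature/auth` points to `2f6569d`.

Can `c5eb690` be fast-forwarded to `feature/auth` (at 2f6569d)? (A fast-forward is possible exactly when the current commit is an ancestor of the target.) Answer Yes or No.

A fast-forward from c5eb690 to 2f6569d is possible iff c5eb690 is an ancestor of 2f6569d.
Ancestors of 2f6569d: {10de5e0, 2f6569d, 52d1875, ab1c08a, b80e781, c5eb690}.
c5eb690 is among them, so fast-forward is possible.

Yes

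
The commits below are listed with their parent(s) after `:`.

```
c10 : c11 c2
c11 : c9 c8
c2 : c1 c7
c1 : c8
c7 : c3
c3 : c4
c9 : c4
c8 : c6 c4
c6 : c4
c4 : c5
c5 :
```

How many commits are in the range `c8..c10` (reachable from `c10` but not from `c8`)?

7

Reachable from c10: {c1, c10, c11, c2, c3, c4, c5, c6, c7, c8, c9}.
Reachable from c8: {c4, c5, c6, c8}.
In c10's history but not c8's: {c1, c10, c11, c2, c3, c7, c9} — 7 commits.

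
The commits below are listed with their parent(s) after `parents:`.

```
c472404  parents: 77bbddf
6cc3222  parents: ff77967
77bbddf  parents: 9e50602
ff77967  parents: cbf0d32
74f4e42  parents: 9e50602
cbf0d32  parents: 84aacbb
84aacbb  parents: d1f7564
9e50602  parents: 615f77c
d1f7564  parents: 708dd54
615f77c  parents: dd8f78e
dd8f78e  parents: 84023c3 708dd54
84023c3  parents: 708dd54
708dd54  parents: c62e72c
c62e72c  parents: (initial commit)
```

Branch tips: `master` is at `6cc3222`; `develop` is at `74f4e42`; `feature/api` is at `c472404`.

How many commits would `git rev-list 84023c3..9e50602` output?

Reachable from 9e50602: {615f77c, 708dd54, 84023c3, 9e50602, c62e72c, dd8f78e}.
Reachable from 84023c3: {708dd54, 84023c3, c62e72c}.
In 9e50602's history but not 84023c3's: {615f77c, 9e50602, dd8f78e} — 3 commits.

3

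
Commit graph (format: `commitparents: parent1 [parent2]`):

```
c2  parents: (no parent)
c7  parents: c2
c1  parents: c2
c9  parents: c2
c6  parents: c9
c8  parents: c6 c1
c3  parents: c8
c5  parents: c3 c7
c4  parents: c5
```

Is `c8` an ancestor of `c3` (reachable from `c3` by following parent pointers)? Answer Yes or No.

Ancestors of c3 (commits reachable by following parents): {c1, c2, c3, c6, c8, c9}.
c8 is in that set, so it is an ancestor of c3.

Yes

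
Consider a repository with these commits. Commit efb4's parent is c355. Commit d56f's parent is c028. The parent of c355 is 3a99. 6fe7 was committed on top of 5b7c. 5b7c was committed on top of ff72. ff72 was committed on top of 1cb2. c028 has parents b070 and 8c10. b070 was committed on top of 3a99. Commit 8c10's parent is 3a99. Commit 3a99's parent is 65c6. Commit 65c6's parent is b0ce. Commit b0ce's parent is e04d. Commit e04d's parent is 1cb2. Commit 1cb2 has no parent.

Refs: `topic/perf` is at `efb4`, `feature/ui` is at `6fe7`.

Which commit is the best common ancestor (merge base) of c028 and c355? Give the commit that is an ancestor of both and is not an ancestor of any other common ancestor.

3a99

Ancestors of c028: {1cb2, 3a99, 65c6, 8c10, b070, b0ce, c028, e04d}.
Ancestors of c355: {1cb2, 3a99, 65c6, b0ce, c355, e04d}.
Common ancestors: {1cb2, 3a99, 65c6, b0ce, e04d}.
Among these, 3a99 is not an ancestor of any other common ancestor — it is the merge base.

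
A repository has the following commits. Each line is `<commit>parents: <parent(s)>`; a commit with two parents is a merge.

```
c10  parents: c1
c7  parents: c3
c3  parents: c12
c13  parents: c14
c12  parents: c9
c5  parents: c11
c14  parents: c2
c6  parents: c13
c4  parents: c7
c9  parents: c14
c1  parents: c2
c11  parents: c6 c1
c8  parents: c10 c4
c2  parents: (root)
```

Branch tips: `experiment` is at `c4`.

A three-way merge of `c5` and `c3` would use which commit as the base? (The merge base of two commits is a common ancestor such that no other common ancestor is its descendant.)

c14

Ancestors of c5: {c1, c11, c13, c14, c2, c5, c6}.
Ancestors of c3: {c12, c14, c2, c3, c9}.
Common ancestors: {c14, c2}.
Among these, c14 is not an ancestor of any other common ancestor — it is the merge base.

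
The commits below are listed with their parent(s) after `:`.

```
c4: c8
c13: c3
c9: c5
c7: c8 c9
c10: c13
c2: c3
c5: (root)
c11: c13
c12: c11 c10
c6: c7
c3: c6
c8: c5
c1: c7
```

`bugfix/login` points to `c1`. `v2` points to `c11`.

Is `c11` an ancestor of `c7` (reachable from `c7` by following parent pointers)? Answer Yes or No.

No

Ancestors of c7: {c5, c7, c8, c9}.
c11 is not in that set, so it is not an ancestor of c7.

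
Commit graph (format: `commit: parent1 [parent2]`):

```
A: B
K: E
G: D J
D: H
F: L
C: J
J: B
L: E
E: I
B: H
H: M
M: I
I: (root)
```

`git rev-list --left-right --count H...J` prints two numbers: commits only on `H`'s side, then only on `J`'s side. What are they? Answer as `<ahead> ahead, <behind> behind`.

Reachable from H: {H, I, M}.
Reachable from J: {B, H, I, J, M}.
Only in H's history (ahead): {} — 0.
Only in J's history (behind): {B, J} — 2.

0 ahead, 2 behind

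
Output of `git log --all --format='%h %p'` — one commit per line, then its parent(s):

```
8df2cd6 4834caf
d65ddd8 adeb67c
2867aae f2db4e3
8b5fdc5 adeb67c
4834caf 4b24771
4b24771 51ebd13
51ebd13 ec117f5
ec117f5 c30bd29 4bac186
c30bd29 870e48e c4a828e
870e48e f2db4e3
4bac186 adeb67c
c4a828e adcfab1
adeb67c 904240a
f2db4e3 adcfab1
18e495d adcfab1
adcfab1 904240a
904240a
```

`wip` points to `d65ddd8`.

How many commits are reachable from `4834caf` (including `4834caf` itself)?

Walking parent pointers from 4834caf: reachable set = {4834caf, 4b24771, 4bac186, 51ebd13, 870e48e, 904240a, adcfab1, adeb67c, c30bd29, c4a828e, ec117f5, f2db4e3}.
That is 12 commits.

12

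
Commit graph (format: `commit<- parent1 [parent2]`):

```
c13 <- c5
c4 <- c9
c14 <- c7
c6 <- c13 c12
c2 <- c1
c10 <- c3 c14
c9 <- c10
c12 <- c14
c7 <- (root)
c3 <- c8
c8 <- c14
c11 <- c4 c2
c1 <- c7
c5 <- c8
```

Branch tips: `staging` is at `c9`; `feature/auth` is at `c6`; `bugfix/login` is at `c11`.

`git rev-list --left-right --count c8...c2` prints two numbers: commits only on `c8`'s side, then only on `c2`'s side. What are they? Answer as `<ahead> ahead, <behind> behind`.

Reachable from c8: {c14, c7, c8}.
Reachable from c2: {c1, c2, c7}.
Only in c8's history (ahead): {c14, c8} — 2.
Only in c2's history (behind): {c1, c2} — 2.

2 ahead, 2 behind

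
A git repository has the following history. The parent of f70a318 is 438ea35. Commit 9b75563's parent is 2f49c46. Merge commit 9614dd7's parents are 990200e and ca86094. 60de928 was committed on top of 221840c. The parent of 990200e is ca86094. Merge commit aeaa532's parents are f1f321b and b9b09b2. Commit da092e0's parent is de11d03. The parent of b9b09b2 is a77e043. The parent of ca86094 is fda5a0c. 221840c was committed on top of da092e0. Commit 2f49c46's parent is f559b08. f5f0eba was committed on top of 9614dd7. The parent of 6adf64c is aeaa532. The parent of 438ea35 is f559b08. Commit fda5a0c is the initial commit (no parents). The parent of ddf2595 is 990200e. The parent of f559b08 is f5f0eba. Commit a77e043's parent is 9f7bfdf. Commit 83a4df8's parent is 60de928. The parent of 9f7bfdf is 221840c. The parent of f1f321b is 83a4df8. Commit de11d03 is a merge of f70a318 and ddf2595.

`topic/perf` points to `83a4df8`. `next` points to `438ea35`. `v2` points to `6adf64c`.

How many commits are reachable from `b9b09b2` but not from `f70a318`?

Reachable from b9b09b2: {221840c, 438ea35, 9614dd7, 990200e, 9f7bfdf, a77e043, b9b09b2, ca86094, da092e0, ddf2595, de11d03, f559b08, f5f0eba, f70a318, fda5a0c}.
Reachable from f70a318: {438ea35, 9614dd7, 990200e, ca86094, f559b08, f5f0eba, f70a318, fda5a0c}.
In b9b09b2's history but not f70a318's: {221840c, 9f7bfdf, a77e043, b9b09b2, da092e0, ddf2595, de11d03} — 7 commits.

7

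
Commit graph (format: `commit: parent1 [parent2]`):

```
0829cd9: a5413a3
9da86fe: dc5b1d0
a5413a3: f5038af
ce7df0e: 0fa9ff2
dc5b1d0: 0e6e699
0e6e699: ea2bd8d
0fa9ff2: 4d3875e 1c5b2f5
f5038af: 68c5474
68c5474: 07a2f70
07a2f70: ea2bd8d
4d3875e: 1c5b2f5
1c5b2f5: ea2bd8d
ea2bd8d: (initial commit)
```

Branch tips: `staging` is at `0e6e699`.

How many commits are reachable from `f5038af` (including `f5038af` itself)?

Walking parent pointers from f5038af: reachable set = {07a2f70, 68c5474, ea2bd8d, f5038af}.
That is 4 commits.

4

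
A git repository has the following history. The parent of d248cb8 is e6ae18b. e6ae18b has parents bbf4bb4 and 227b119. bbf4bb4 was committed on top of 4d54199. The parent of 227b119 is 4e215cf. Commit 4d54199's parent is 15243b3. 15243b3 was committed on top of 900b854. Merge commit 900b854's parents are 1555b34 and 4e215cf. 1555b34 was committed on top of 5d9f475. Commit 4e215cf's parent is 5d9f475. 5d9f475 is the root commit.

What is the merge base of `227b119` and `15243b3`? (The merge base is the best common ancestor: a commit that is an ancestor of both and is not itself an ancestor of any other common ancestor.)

Ancestors of 227b119: {227b119, 4e215cf, 5d9f475}.
Ancestors of 15243b3: {15243b3, 1555b34, 4e215cf, 5d9f475, 900b854}.
Common ancestors: {4e215cf, 5d9f475}.
Among these, 4e215cf is not an ancestor of any other common ancestor — it is the merge base.

4e215cf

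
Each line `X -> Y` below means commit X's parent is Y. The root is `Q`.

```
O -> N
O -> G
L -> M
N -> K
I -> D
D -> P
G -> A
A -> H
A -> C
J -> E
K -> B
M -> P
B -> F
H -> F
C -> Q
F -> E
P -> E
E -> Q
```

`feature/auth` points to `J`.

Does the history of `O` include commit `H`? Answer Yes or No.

Ancestors of O (commits reachable by following parents): {A, B, C, E, F, G, H, K, N, O, Q}.
H is in that set, so it is an ancestor of O.

Yes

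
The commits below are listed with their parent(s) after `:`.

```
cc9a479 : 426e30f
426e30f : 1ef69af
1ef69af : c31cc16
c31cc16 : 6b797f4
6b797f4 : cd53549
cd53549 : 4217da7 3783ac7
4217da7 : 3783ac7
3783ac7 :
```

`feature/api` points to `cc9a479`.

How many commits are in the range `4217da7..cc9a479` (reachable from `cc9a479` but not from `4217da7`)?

Reachable from cc9a479: {1ef69af, 3783ac7, 4217da7, 426e30f, 6b797f4, c31cc16, cc9a479, cd53549}.
Reachable from 4217da7: {3783ac7, 4217da7}.
In cc9a479's history but not 4217da7's: {1ef69af, 426e30f, 6b797f4, c31cc16, cc9a479, cd53549} — 6 commits.

6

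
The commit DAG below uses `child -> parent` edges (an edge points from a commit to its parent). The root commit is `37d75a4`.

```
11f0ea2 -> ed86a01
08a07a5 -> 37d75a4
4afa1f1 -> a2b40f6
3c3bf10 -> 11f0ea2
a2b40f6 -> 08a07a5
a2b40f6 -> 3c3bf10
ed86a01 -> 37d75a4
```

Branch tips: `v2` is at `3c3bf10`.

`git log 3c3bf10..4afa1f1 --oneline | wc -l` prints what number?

Reachable from 4afa1f1: {08a07a5, 11f0ea2, 37d75a4, 3c3bf10, 4afa1f1, a2b40f6, ed86a01}.
Reachable from 3c3bf10: {11f0ea2, 37d75a4, 3c3bf10, ed86a01}.
In 4afa1f1's history but not 3c3bf10's: {08a07a5, 4afa1f1, a2b40f6} — 3 commits.

3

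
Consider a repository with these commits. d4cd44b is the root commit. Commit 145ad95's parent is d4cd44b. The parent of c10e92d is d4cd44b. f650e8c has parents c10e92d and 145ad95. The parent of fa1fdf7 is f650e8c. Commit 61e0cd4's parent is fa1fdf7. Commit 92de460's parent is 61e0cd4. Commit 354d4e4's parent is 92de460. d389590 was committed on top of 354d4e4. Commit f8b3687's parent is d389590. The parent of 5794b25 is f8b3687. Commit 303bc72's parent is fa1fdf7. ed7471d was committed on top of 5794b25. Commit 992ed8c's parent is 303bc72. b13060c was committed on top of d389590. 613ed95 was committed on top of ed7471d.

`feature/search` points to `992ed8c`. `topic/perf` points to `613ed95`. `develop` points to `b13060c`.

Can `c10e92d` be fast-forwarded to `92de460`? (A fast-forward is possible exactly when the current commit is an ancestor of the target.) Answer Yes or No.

Yes

A fast-forward from c10e92d to 92de460 is possible iff c10e92d is an ancestor of 92de460.
Ancestors of 92de460: {145ad95, 61e0cd4, 92de460, c10e92d, d4cd44b, f650e8c, fa1fdf7}.
c10e92d is among them, so fast-forward is possible.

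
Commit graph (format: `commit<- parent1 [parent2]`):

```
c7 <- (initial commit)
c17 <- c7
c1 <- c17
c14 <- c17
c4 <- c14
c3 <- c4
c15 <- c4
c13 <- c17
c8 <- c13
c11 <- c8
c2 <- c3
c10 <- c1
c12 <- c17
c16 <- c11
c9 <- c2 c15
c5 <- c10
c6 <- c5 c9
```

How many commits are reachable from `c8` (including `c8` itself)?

Walking parent pointers from c8: reachable set = {c13, c17, c7, c8}.
That is 4 commits.

4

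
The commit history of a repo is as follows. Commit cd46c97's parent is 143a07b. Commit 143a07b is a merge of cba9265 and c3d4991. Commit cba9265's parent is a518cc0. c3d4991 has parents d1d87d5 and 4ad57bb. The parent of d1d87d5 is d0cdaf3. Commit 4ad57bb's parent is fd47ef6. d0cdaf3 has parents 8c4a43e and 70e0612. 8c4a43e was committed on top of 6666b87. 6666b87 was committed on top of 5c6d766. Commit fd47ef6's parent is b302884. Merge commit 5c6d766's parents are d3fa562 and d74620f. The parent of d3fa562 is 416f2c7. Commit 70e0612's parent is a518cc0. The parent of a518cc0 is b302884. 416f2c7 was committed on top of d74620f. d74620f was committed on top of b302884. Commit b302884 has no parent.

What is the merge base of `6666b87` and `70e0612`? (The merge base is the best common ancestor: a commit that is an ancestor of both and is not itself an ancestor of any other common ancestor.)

b302884

Ancestors of 6666b87: {416f2c7, 5c6d766, 6666b87, b302884, d3fa562, d74620f}.
Ancestors of 70e0612: {70e0612, a518cc0, b302884}.
Common ancestors: {b302884}.
The only common ancestor is b302884, so it is the merge base.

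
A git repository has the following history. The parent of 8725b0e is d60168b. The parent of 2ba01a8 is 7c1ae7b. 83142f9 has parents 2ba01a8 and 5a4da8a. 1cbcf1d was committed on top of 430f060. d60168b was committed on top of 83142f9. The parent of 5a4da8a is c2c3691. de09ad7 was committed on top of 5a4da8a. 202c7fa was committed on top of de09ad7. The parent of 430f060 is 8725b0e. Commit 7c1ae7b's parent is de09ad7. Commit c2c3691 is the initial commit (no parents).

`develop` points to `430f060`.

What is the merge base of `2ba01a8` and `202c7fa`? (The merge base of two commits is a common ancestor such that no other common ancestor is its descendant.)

Ancestors of 2ba01a8: {2ba01a8, 5a4da8a, 7c1ae7b, c2c3691, de09ad7}.
Ancestors of 202c7fa: {202c7fa, 5a4da8a, c2c3691, de09ad7}.
Common ancestors: {5a4da8a, c2c3691, de09ad7}.
Among these, de09ad7 is not an ancestor of any other common ancestor — it is the merge base.

de09ad7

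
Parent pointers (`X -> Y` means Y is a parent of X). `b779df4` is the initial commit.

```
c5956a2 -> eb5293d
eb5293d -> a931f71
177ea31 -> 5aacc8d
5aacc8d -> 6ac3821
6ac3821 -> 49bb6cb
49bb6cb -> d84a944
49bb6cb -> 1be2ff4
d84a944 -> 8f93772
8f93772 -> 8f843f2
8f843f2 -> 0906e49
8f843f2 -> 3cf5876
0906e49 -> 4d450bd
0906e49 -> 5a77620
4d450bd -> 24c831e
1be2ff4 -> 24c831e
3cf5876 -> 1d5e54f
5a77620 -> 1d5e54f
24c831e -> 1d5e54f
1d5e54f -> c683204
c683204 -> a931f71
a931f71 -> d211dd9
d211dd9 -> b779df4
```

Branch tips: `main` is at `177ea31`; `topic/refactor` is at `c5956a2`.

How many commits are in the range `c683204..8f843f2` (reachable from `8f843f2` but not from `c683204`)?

7

Reachable from 8f843f2: {0906e49, 1d5e54f, 24c831e, 3cf5876, 4d450bd, 5a77620, 8f843f2, a931f71, b779df4, c683204, d211dd9}.
Reachable from c683204: {a931f71, b779df4, c683204, d211dd9}.
In 8f843f2's history but not c683204's: {0906e49, 1d5e54f, 24c831e, 3cf5876, 4d450bd, 5a77620, 8f843f2} — 7 commits.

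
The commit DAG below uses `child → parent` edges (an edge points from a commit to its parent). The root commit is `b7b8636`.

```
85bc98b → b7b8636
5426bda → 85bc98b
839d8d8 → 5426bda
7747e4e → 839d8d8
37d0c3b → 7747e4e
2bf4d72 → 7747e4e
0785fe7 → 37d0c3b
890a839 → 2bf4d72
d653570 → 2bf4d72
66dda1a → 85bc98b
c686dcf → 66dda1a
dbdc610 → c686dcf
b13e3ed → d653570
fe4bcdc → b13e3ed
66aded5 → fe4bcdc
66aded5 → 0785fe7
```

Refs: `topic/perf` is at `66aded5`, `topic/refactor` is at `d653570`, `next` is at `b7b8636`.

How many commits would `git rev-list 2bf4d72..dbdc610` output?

3

Reachable from dbdc610: {66dda1a, 85bc98b, b7b8636, c686dcf, dbdc610}.
Reachable from 2bf4d72: {2bf4d72, 5426bda, 7747e4e, 839d8d8, 85bc98b, b7b8636}.
In dbdc610's history but not 2bf4d72's: {66dda1a, c686dcf, dbdc610} — 3 commits.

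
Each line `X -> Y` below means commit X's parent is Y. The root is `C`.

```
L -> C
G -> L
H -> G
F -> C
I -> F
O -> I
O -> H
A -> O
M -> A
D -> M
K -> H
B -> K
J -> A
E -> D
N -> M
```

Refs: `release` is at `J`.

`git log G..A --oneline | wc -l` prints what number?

Reachable from A: {A, C, F, G, H, I, L, O}.
Reachable from G: {C, G, L}.
In A's history but not G's: {A, F, H, I, O} — 5 commits.

5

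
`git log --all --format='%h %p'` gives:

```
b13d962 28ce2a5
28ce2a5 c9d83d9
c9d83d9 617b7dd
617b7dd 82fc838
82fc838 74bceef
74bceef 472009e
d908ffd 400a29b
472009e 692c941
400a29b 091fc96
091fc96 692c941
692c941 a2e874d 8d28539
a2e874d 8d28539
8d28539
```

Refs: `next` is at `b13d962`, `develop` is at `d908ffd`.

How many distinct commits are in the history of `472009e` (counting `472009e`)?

Walking parent pointers from 472009e: reachable set = {472009e, 692c941, 8d28539, a2e874d}.
That is 4 commits.

4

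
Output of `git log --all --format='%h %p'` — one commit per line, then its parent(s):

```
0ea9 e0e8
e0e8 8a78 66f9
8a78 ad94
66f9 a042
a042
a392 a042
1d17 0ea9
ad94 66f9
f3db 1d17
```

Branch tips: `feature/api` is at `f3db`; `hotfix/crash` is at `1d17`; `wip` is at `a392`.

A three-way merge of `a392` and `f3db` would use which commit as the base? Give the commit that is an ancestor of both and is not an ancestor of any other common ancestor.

Ancestors of a392: {a042, a392}.
Ancestors of f3db: {0ea9, 1d17, 66f9, 8a78, a042, ad94, e0e8, f3db}.
Common ancestors: {a042}.
The only common ancestor is a042, so it is the merge base.

a042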